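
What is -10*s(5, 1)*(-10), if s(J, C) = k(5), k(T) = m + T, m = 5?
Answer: 1000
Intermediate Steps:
k(T) = 5 + T
s(J, C) = 10 (s(J, C) = 5 + 5 = 10)
-10*s(5, 1)*(-10) = -10*10*(-10) = -100*(-10) = 1000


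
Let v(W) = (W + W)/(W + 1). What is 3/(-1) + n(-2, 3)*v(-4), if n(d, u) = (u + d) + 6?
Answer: 47/3 ≈ 15.667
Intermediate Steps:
n(d, u) = 6 + d + u (n(d, u) = (d + u) + 6 = 6 + d + u)
v(W) = 2*W/(1 + W) (v(W) = (2*W)/(1 + W) = 2*W/(1 + W))
3/(-1) + n(-2, 3)*v(-4) = 3/(-1) + (6 - 2 + 3)*(2*(-4)/(1 - 4)) = 3*(-1) + 7*(2*(-4)/(-3)) = -3 + 7*(2*(-4)*(-⅓)) = -3 + 7*(8/3) = -3 + 56/3 = 47/3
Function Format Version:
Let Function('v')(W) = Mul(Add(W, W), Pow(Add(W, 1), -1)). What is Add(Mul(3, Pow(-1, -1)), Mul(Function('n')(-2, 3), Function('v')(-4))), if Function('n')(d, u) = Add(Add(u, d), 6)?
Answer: Rational(47, 3) ≈ 15.667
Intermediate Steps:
Function('n')(d, u) = Add(6, d, u) (Function('n')(d, u) = Add(Add(d, u), 6) = Add(6, d, u))
Function('v')(W) = Mul(2, W, Pow(Add(1, W), -1)) (Function('v')(W) = Mul(Mul(2, W), Pow(Add(1, W), -1)) = Mul(2, W, Pow(Add(1, W), -1)))
Add(Mul(3, Pow(-1, -1)), Mul(Function('n')(-2, 3), Function('v')(-4))) = Add(Mul(3, Pow(-1, -1)), Mul(Add(6, -2, 3), Mul(2, -4, Pow(Add(1, -4), -1)))) = Add(Mul(3, -1), Mul(7, Mul(2, -4, Pow(-3, -1)))) = Add(-3, Mul(7, Mul(2, -4, Rational(-1, 3)))) = Add(-3, Mul(7, Rational(8, 3))) = Add(-3, Rational(56, 3)) = Rational(47, 3)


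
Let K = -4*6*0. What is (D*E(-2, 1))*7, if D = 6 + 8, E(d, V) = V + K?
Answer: 98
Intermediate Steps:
K = 0 (K = -24*0 = 0)
E(d, V) = V (E(d, V) = V + 0 = V)
D = 14
(D*E(-2, 1))*7 = (14*1)*7 = 14*7 = 98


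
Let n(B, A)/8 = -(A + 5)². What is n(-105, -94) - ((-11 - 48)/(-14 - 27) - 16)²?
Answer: -106878017/1681 ≈ -63580.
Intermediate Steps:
n(B, A) = -8*(5 + A)² (n(B, A) = 8*(-(A + 5)²) = 8*(-(5 + A)²) = -8*(5 + A)²)
n(-105, -94) - ((-11 - 48)/(-14 - 27) - 16)² = -8*(5 - 94)² - ((-11 - 48)/(-14 - 27) - 16)² = -8*(-89)² - (-59/(-41) - 16)² = -8*7921 - (-59*(-1/41) - 16)² = -63368 - (59/41 - 16)² = -63368 - (-597/41)² = -63368 - 1*356409/1681 = -63368 - 356409/1681 = -106878017/1681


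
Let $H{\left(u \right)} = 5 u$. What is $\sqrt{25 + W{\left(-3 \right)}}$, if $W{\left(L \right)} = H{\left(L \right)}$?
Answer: $\sqrt{10} \approx 3.1623$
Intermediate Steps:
$W{\left(L \right)} = 5 L$
$\sqrt{25 + W{\left(-3 \right)}} = \sqrt{25 + 5 \left(-3\right)} = \sqrt{25 - 15} = \sqrt{10}$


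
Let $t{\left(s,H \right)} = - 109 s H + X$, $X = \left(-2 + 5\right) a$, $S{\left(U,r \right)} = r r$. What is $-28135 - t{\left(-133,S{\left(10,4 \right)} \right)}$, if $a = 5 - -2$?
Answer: $-260108$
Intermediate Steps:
$a = 7$ ($a = 5 + 2 = 7$)
$S{\left(U,r \right)} = r^{2}$
$X = 21$ ($X = \left(-2 + 5\right) 7 = 3 \cdot 7 = 21$)
$t{\left(s,H \right)} = 21 - 109 H s$ ($t{\left(s,H \right)} = - 109 s H + 21 = - 109 H s + 21 = 21 - 109 H s$)
$-28135 - t{\left(-133,S{\left(10,4 \right)} \right)} = -28135 - \left(21 - 109 \cdot 4^{2} \left(-133\right)\right) = -28135 - \left(21 - 1744 \left(-133\right)\right) = -28135 - \left(21 + 231952\right) = -28135 - 231973 = -260108$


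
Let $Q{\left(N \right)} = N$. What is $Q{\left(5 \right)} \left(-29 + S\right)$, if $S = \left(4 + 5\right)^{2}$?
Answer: $260$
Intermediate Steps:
$S = 81$ ($S = 9^{2} = 81$)
$Q{\left(5 \right)} \left(-29 + S\right) = 5 \left(-29 + 81\right) = 5 \cdot 52 = 260$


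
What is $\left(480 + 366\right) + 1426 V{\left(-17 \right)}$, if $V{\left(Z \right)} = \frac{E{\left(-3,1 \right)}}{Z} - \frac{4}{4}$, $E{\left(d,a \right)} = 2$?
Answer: $- \frac{12712}{17} \approx -747.76$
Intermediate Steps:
$V{\left(Z \right)} = -1 + \frac{2}{Z}$ ($V{\left(Z \right)} = \frac{2}{Z} - \frac{4}{4} = \frac{2}{Z} - 1 = -1 + \frac{2}{Z}$)
$\left(480 + 366\right) + 1426 V{\left(-17 \right)} = \left(480 + 366\right) + 1426 \frac{2 - -17}{-17} = 846 + 1426 \left(- \frac{2 + 17}{17}\right) = 846 + 1426 \left(\left(- \frac{1}{17}\right) 19\right) = 846 + 1426 \left(- \frac{19}{17}\right) = 846 - \frac{27094}{17} = - \frac{12712}{17}$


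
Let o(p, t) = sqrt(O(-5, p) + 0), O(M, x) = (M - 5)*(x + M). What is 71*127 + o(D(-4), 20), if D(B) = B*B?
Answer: 9017 + I*sqrt(110) ≈ 9017.0 + 10.488*I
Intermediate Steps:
D(B) = B**2
O(M, x) = (-5 + M)*(M + x)
o(p, t) = sqrt(50 - 10*p) (o(p, t) = sqrt(((-5)**2 - 5*(-5) - 5*p - 5*p) + 0) = sqrt((25 + 25 - 5*p - 5*p) + 0) = sqrt((50 - 10*p) + 0) = sqrt(50 - 10*p))
71*127 + o(D(-4), 20) = 71*127 + sqrt(50 - 10*(-4)**2) = 9017 + sqrt(50 - 10*16) = 9017 + sqrt(50 - 160) = 9017 + sqrt(-110) = 9017 + I*sqrt(110)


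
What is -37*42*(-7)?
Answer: 10878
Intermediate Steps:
-37*42*(-7) = -1554*(-7) = 10878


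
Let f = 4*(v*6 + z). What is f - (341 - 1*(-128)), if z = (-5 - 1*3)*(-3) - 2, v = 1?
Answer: -357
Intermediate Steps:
z = 22 (z = (-5 - 3)*(-3) - 2 = -8*(-3) - 2 = 24 - 2 = 22)
f = 112 (f = 4*(1*6 + 22) = 4*(6 + 22) = 4*28 = 112)
f - (341 - 1*(-128)) = 112 - (341 - 1*(-128)) = 112 - (341 + 128) = 112 - 1*469 = 112 - 469 = -357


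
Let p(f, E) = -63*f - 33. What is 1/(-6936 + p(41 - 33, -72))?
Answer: -1/7473 ≈ -0.00013381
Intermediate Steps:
p(f, E) = -33 - 63*f
1/(-6936 + p(41 - 33, -72)) = 1/(-6936 + (-33 - 63*(41 - 33))) = 1/(-6936 + (-33 - 63*8)) = 1/(-6936 + (-33 - 504)) = 1/(-6936 - 537) = 1/(-7473) = -1/7473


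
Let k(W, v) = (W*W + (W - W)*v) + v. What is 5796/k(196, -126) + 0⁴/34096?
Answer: 414/2735 ≈ 0.15137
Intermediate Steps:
k(W, v) = v + W² (k(W, v) = (W² + 0*v) + v = (W² + 0) + v = W² + v = v + W²)
5796/k(196, -126) + 0⁴/34096 = 5796/(-126 + 196²) + 0⁴/34096 = 5796/(-126 + 38416) + 0*(1/34096) = 5796/38290 + 0 = 5796*(1/38290) + 0 = 414/2735 + 0 = 414/2735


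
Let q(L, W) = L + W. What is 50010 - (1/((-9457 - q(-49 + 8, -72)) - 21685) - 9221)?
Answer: 1837878700/31029 ≈ 59231.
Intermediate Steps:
50010 - (1/((-9457 - q(-49 + 8, -72)) - 21685) - 9221) = 50010 - (1/((-9457 - ((-49 + 8) - 72)) - 21685) - 9221) = 50010 - (1/((-9457 - (-41 - 72)) - 21685) - 9221) = 50010 - (1/((-9457 - 1*(-113)) - 21685) - 9221) = 50010 - (1/((-9457 + 113) - 21685) - 9221) = 50010 - (1/(-9344 - 21685) - 9221) = 50010 - (1/(-31029) - 9221) = 50010 - (-1/31029 - 9221) = 50010 - 1*(-286118410/31029) = 50010 + 286118410/31029 = 1837878700/31029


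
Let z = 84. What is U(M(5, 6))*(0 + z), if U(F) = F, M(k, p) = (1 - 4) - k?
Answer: -672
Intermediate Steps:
M(k, p) = -3 - k
U(M(5, 6))*(0 + z) = (-3 - 1*5)*(0 + 84) = (-3 - 5)*84 = -8*84 = -672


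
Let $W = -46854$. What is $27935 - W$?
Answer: $74789$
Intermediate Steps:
$27935 - W = 27935 - -46854 = 27935 + 46854 = 74789$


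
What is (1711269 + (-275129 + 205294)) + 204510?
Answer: 1845944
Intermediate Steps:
(1711269 + (-275129 + 205294)) + 204510 = (1711269 - 69835) + 204510 = 1641434 + 204510 = 1845944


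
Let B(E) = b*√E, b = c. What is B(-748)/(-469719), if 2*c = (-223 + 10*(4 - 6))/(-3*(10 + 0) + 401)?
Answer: I*√187/717143 ≈ 1.9068e-5*I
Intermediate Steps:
c = -243/742 (c = ((-223 + 10*(4 - 6))/(-3*(10 + 0) + 401))/2 = ((-223 + 10*(-2))/(-3*10 + 401))/2 = ((-223 - 20)/(-30 + 401))/2 = (-243/371)/2 = (-243*1/371)/2 = (½)*(-243/371) = -243/742 ≈ -0.32749)
b = -243/742 ≈ -0.32749
B(E) = -243*√E/742
B(-748)/(-469719) = -243*I*√187/371/(-469719) = -243*I*√187/371*(-1/469719) = I*√187/717143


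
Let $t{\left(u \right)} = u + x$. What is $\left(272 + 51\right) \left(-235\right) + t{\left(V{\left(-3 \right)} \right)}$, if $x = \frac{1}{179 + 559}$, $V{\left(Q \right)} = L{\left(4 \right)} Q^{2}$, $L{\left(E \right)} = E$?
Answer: $- \frac{55991321}{738} \approx -75869.0$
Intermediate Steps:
$V{\left(Q \right)} = 4 Q^{2}$
$x = \frac{1}{738} \approx 0.001355$
$t{\left(u \right)} = \frac{1}{738} + u$ ($t{\left(u \right)} = u + \frac{1}{738} = \frac{1}{738} + u$)
$\left(272 + 51\right) \left(-235\right) + t{\left(V{\left(-3 \right)} \right)} = \left(272 + 51\right) \left(-235\right) + \left(\frac{1}{738} + 4 \left(-3\right)^{2}\right) = 323 \left(-235\right) + \left(\frac{1}{738} + 4 \cdot 9\right) = -75905 + \left(\frac{1}{738} + 36\right) = -75905 + \frac{26569}{738} = - \frac{55991321}{738}$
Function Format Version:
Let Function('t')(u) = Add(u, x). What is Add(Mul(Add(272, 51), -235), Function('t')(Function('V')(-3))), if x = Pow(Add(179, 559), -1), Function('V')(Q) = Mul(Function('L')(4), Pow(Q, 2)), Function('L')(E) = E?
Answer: Rational(-55991321, 738) ≈ -75869.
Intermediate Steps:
Function('V')(Q) = Mul(4, Pow(Q, 2))
x = Rational(1, 738) (x = Pow(738, -1) = Rational(1, 738) ≈ 0.0013550)
Function('t')(u) = Add(Rational(1, 738), u) (Function('t')(u) = Add(u, Rational(1, 738)) = Add(Rational(1, 738), u))
Add(Mul(Add(272, 51), -235), Function('t')(Function('V')(-3))) = Add(Mul(Add(272, 51), -235), Add(Rational(1, 738), Mul(4, Pow(-3, 2)))) = Add(Mul(323, -235), Add(Rational(1, 738), Mul(4, 9))) = Add(-75905, Add(Rational(1, 738), 36)) = Add(-75905, Rational(26569, 738)) = Rational(-55991321, 738)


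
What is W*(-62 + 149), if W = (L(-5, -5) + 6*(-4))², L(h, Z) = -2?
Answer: 58812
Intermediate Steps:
W = 676 (W = (-2 + 6*(-4))² = (-2 - 24)² = (-26)² = 676)
W*(-62 + 149) = 676*(-62 + 149) = 676*87 = 58812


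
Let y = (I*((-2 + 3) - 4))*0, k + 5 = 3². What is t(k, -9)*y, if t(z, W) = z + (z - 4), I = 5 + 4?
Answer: 0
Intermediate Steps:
I = 9
k = 4 (k = -5 + 3² = -5 + 9 = 4)
y = 0 (y = (9*((-2 + 3) - 4))*0 = (9*(1 - 4))*0 = (9*(-3))*0 = -27*0 = 0)
t(z, W) = -4 + 2*z (t(z, W) = z + (-4 + z) = -4 + 2*z)
t(k, -9)*y = (-4 + 2*4)*0 = (-4 + 8)*0 = 4*0 = 0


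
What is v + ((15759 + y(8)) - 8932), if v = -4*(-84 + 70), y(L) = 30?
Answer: 6913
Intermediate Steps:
v = 56 (v = -4*(-14) = 56)
v + ((15759 + y(8)) - 8932) = 56 + ((15759 + 30) - 8932) = 56 + (15789 - 8932) = 56 + 6857 = 6913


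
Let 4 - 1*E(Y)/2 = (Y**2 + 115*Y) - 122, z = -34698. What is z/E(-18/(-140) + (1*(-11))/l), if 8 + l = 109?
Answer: -289062676700/2061688043 ≈ -140.21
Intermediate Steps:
l = 101 (l = -8 + 109 = 101)
E(Y) = 252 - 230*Y - 2*Y**2 (E(Y) = 8 - 2*((Y**2 + 115*Y) - 122) = 8 - 2*(-122 + Y**2 + 115*Y) = 8 + (244 - 230*Y - 2*Y**2) = 252 - 230*Y - 2*Y**2)
z/E(-18/(-140) + (1*(-11))/l) = -34698/(252 - 230*(-18/(-140) + (1*(-11))/101) - 2*(-18/(-140) + (1*(-11))/101)**2) = -34698/(252 - 230*(-18*(-1/140) - 11*1/101) - 2*(-18*(-1/140) - 11*1/101)**2) = -34698/(252 - 230*(9/70 - 11/101) - 2*(9/70 - 11/101)**2) = -34698/(252 - 230*139/7070 - 2*(139/7070)**2) = -34698/(252 - 3197/707 - 2*19321/49984900) = -34698/(252 - 3197/707 - 19321/24992450) = -34698/6185064129/24992450 = -34698*24992450/6185064129 = -289062676700/2061688043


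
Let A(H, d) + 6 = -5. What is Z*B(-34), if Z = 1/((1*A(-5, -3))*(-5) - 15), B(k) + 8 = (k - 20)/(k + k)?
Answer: -49/272 ≈ -0.18015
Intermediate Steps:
B(k) = -8 + (-20 + k)/(2*k) (B(k) = -8 + (k - 20)/(k + k) = -8 + (-20 + k)/((2*k)) = -8 + (-20 + k)*(1/(2*k)) = -8 + (-20 + k)/(2*k))
A(H, d) = -11 (A(H, d) = -6 - 5 = -11)
Z = 1/40 (Z = 1/((1*(-11))*(-5) - 15) = 1/(-11*(-5) - 15) = 1/(55 - 15) = 1/40 ≈ 0.025000)
Z*B(-34) = (-15/2 - 10/(-34))/40 = (-15/2 - 10*(-1/34))/40 = (-15/2 + 5/17)/40 = (1/40)*(-245/34) = -49/272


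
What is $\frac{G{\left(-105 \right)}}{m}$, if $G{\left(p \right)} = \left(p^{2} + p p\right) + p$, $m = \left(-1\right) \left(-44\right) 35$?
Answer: $\frac{57}{4} \approx 14.25$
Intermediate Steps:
$m = 1540$ ($m = 44 \cdot 35 = 1540$)
$G{\left(p \right)} = p + 2 p^{2}$ ($G{\left(p \right)} = \left(p^{2} + p^{2}\right) + p = 2 p^{2} + p = p + 2 p^{2}$)
$\frac{G{\left(-105 \right)}}{m} = \frac{\left(-105\right) \left(1 + 2 \left(-105\right)\right)}{1540} = - 105 \left(1 - 210\right) \frac{1}{1540} = \left(-105\right) \left(-209\right) \frac{1}{1540} = 21945 \cdot \frac{1}{1540} = \frac{57}{4}$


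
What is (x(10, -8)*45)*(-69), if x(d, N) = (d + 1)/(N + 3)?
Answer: 6831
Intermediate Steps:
x(d, N) = (1 + d)/(3 + N)
(x(10, -8)*45)*(-69) = (((1 + 10)/(3 - 8))*45)*(-69) = ((11/(-5))*45)*(-69) = (-1/5*11*45)*(-69) = -11/5*45*(-69) = -99*(-69) = 6831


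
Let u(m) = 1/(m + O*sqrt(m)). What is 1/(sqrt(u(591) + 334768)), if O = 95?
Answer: sqrt(591 + 95*sqrt(591))/sqrt(197847889 + 31802960*sqrt(591)) ≈ 0.0017283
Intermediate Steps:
u(m) = 1/(m + 95*sqrt(m))
1/(sqrt(u(591) + 334768)) = 1/(sqrt(1/(591 + 95*sqrt(591)) + 334768)) = 1/(sqrt(334768 + 1/(591 + 95*sqrt(591)))) = 1/sqrt(334768 + 1/(591 + 95*sqrt(591)))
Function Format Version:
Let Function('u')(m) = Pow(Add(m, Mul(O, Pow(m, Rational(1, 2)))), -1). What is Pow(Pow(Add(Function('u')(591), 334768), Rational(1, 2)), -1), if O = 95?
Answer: Mul(Pow(Add(591, Mul(95, Pow(591, Rational(1, 2)))), Rational(1, 2)), Pow(Add(197847889, Mul(31802960, Pow(591, Rational(1, 2)))), Rational(-1, 2))) ≈ 0.0017283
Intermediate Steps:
Function('u')(m) = Pow(Add(m, Mul(95, Pow(m, Rational(1, 2)))), -1)
Pow(Pow(Add(Function('u')(591), 334768), Rational(1, 2)), -1) = Pow(Pow(Add(Pow(Add(591, Mul(95, Pow(591, Rational(1, 2)))), -1), 334768), Rational(1, 2)), -1) = Pow(Pow(Add(334768, Pow(Add(591, Mul(95, Pow(591, Rational(1, 2)))), -1)), Rational(1, 2)), -1) = Pow(Add(334768, Pow(Add(591, Mul(95, Pow(591, Rational(1, 2)))), -1)), Rational(-1, 2))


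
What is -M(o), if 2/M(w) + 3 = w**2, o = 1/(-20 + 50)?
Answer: 1800/2699 ≈ 0.66691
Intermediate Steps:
o = 1/30 ≈ 0.033333
M(w) = 2/(-3 + w**2)
-M(o) = -2/(-3 + (1/30)**2) = -2/(-3 + 1/900) = -2/(-2699/900) = -2*(-900)/2699 = -1*(-1800/2699) = 1800/2699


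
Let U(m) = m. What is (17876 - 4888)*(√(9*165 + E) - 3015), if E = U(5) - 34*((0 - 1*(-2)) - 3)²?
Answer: -39158820 + 51952*√91 ≈ -3.8663e+7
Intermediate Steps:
E = -29 (E = 5 - 34*((0 - 1*(-2)) - 3)² = 5 - 34*((0 + 2) - 3)² = 5 - 34*(2 - 3)² = 5 - 34*(-1)² = 5 - 34*1 = 5 - 34 = -29)
(17876 - 4888)*(√(9*165 + E) - 3015) = (17876 - 4888)*(√(9*165 - 29) - 3015) = 12988*(√(1485 - 29) - 3015) = 12988*(√1456 - 3015) = 12988*(4*√91 - 3015) = 12988*(-3015 + 4*√91) = -39158820 + 51952*√91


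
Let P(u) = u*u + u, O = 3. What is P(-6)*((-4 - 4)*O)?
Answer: -720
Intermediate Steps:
P(u) = u + u² (P(u) = u² + u = u + u²)
P(-6)*((-4 - 4)*O) = (-6*(1 - 6))*((-4 - 4)*3) = (-6*(-5))*(-8*3) = 30*(-24) = -720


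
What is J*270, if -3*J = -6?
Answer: 540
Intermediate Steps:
J = 2 (J = -1/3*(-6) = 2)
J*270 = 2*270 = 540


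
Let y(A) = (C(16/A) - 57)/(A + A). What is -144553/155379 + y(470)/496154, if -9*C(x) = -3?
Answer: -6741732501709/7246639762404 ≈ -0.93033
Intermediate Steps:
C(x) = ⅓ (C(x) = -⅑*(-3) = ⅓)
y(A) = -85/(3*A) (y(A) = (⅓ - 57)/(A + A) = -170*1/(2*A)/3 = -85/(3*A))
-144553/155379 + y(470)/496154 = -144553/155379 - 85/3/470/496154 = -144553*1/155379 - 85/3*1/470*(1/496154) = -144553/155379 - 17/282*1/496154 = -144553/155379 - 17/139915428 = -6741732501709/7246639762404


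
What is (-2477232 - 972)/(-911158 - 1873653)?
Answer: 2478204/2784811 ≈ 0.88990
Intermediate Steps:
(-2477232 - 972)/(-911158 - 1873653) = -2478204/(-2784811) = -2478204*(-1/2784811) = 2478204/2784811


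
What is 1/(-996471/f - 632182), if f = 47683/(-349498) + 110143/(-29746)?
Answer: -1425469169/531174541880177 ≈ -2.6836e-6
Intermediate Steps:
f = -9978284183/2599041877 (f = 47683*(-1/349498) + 110143*(-1/29746) = -47683/349498 - 110143/29746 = -9978284183/2599041877 ≈ -3.8392)
1/(-996471/f - 632182) = 1/(-996471/(-9978284183/2599041877) - 632182) = 1/(-996471*(-2599041877/9978284183) - 632182) = 1/(369981408316581/1425469169 - 632182) = 1/(-531174541880177/1425469169) = -1425469169/531174541880177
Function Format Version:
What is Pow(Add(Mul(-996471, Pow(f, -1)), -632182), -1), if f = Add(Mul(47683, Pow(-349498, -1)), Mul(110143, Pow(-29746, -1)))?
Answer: Rational(-1425469169, 531174541880177) ≈ -2.6836e-6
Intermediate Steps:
f = Rational(-9978284183, 2599041877) (f = Add(Mul(47683, Rational(-1, 349498)), Mul(110143, Rational(-1, 29746))) = Add(Rational(-47683, 349498), Rational(-110143, 29746)) = Rational(-9978284183, 2599041877) ≈ -3.8392)
Pow(Add(Mul(-996471, Pow(f, -1)), -632182), -1) = Pow(Add(Mul(-996471, Pow(Rational(-9978284183, 2599041877), -1)), -632182), -1) = Pow(Add(Mul(-996471, Rational(-2599041877, 9978284183)), -632182), -1) = Pow(Add(Rational(369981408316581, 1425469169), -632182), -1) = Pow(Rational(-531174541880177, 1425469169), -1) = Rational(-1425469169, 531174541880177)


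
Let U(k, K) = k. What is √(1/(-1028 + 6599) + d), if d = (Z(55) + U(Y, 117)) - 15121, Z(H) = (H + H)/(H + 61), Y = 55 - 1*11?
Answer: I*√174890978752946/107706 ≈ 122.78*I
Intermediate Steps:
Y = 44 (Y = 55 - 11 = 44)
Z(H) = 2*H/(61 + H) (Z(H) = (2*H)/(61 + H) = 2*H/(61 + H))
d = -874411/58 (d = (2*55/(61 + 55) + 44) - 15121 = (2*55/116 + 44) - 15121 = (2*55*(1/116) + 44) - 15121 = (55/58 + 44) - 15121 = 2607/58 - 15121 = -874411/58 ≈ -15076.)
√(1/(-1028 + 6599) + d) = √(1/(-1028 + 6599) - 874411/58) = √(1/5571 - 874411/58) = √(-4871343623/323118) = I*√174890978752946/107706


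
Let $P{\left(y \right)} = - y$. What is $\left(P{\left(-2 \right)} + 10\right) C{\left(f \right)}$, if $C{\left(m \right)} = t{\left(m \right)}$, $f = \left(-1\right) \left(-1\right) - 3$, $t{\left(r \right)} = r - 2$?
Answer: $-48$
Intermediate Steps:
$t{\left(r \right)} = -2 + r$
$f = -2$ ($f = 1 - 3 = -2$)
$C{\left(m \right)} = -2 + m$
$\left(P{\left(-2 \right)} + 10\right) C{\left(f \right)} = \left(\left(-1\right) \left(-2\right) + 10\right) \left(-2 - 2\right) = \left(2 + 10\right) \left(-4\right) = 12 \left(-4\right) = -48$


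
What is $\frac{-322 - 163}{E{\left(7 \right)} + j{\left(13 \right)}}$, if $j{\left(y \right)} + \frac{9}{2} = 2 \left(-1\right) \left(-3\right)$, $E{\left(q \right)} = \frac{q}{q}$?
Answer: $-194$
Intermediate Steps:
$E{\left(q \right)} = 1$
$j{\left(y \right)} = \frac{3}{2}$ ($j{\left(y \right)} = - \frac{9}{2} + 2 \left(-1\right) \left(-3\right) = - \frac{9}{2} - -6 = - \frac{9}{2} + 6 = \frac{3}{2}$)
$\frac{-322 - 163}{E{\left(7 \right)} + j{\left(13 \right)}} = \frac{-322 - 163}{1 + \frac{3}{2}} = - \frac{485}{\frac{5}{2}} = \left(-485\right) \frac{2}{5} = -194$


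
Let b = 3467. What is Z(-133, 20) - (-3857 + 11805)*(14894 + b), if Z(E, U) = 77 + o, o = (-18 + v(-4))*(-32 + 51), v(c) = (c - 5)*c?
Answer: -145932809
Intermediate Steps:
v(c) = c*(-5 + c) (v(c) = (-5 + c)*c = c*(-5 + c))
o = 342 (o = (-18 - 4*(-5 - 4))*(-32 + 51) = (-18 - 4*(-9))*19 = (-18 + 36)*19 = 18*19 = 342)
Z(E, U) = 419 (Z(E, U) = 77 + 342 = 419)
Z(-133, 20) - (-3857 + 11805)*(14894 + b) = 419 - (-3857 + 11805)*(14894 + 3467) = 419 - 7948*18361 = 419 - 1*145933228 = 419 - 145933228 = -145932809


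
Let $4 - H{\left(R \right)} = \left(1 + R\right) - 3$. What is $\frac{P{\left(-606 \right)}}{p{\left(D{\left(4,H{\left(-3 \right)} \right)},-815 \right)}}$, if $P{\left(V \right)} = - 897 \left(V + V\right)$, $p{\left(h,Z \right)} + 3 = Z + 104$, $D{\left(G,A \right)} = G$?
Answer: $- \frac{181194}{119} \approx -1522.6$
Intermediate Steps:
$H{\left(R \right)} = 6 - R$ ($H{\left(R \right)} = 4 - \left(\left(1 + R\right) - 3\right) = 4 - \left(-2 + R\right) = 6 - R$)
$p{\left(h,Z \right)} = 101 + Z$ ($p{\left(h,Z \right)} = -3 + \left(Z + 104\right) = -3 + \left(104 + Z\right) = 101 + Z$)
$P{\left(V \right)} = - 1794 V$ ($P{\left(V \right)} = - 897 \cdot 2 V = - 1794 V$)
$\frac{P{\left(-606 \right)}}{p{\left(D{\left(4,H{\left(-3 \right)} \right)},-815 \right)}} = \frac{\left(-1794\right) \left(-606\right)}{101 - 815} = \frac{1087164}{-714} = 1087164 \left(- \frac{1}{714}\right) = - \frac{181194}{119}$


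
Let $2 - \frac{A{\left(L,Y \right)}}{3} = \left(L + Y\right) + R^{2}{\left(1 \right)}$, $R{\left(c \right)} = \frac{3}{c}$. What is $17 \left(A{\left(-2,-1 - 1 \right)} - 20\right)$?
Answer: $-493$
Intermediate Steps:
$A{\left(L,Y \right)} = -21 - 3 L - 3 Y$ ($A{\left(L,Y \right)} = 6 - 3 \left(\left(L + Y\right) + \left(\frac{3}{1}\right)^{2}\right) = 6 - 3 \left(\left(L + Y\right) + \left(3 \cdot 1\right)^{2}\right) = 6 - 3 \left(\left(L + Y\right) + 3^{2}\right) = 6 - 3 \left(\left(L + Y\right) + 9\right) = 6 - 3 \left(9 + L + Y\right) = 6 - \left(27 + 3 L + 3 Y\right) = -21 - 3 L - 3 Y$)
$17 \left(A{\left(-2,-1 - 1 \right)} - 20\right) = 17 \left(\left(-21 - -6 - 3 \left(-1 - 1\right)\right) - 20\right) = 17 \left(\left(-21 + 6 - -6\right) - 20\right) = 17 \left(\left(-21 + 6 + 6\right) - 20\right) = 17 \left(-9 - 20\right) = 17 \left(-29\right) = -493$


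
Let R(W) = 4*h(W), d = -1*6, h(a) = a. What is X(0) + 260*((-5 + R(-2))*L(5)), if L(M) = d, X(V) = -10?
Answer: 20270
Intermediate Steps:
d = -6
R(W) = 4*W
L(M) = -6
X(0) + 260*((-5 + R(-2))*L(5)) = -10 + 260*((-5 + 4*(-2))*(-6)) = -10 + 260*((-5 - 8)*(-6)) = -10 + 260*(-13*(-6)) = -10 + 260*78 = -10 + 20280 = 20270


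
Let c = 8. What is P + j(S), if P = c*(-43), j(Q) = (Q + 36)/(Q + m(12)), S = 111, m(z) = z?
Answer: -14055/41 ≈ -342.80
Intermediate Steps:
j(Q) = (36 + Q)/(12 + Q) (j(Q) = (Q + 36)/(Q + 12) = (36 + Q)/(12 + Q))
P = -344 (P = 8*(-43) = -344)
P + j(S) = -344 + (36 + 111)/(12 + 111) = -344 + 147/123 = -344 + (1/123)*147 = -344 + 49/41 = -14055/41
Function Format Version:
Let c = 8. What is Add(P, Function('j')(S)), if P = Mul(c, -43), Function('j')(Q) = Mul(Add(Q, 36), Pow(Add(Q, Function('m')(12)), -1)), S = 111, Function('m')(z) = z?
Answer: Rational(-14055, 41) ≈ -342.80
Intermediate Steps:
Function('j')(Q) = Mul(Pow(Add(12, Q), -1), Add(36, Q)) (Function('j')(Q) = Mul(Add(Q, 36), Pow(Add(Q, 12), -1)) = Mul(Add(36, Q), Pow(Add(12, Q), -1)) = Mul(Pow(Add(12, Q), -1), Add(36, Q)))
P = -344 (P = Mul(8, -43) = -344)
Add(P, Function('j')(S)) = Add(-344, Mul(Pow(Add(12, 111), -1), Add(36, 111))) = Add(-344, Mul(Pow(123, -1), 147)) = Add(-344, Mul(Rational(1, 123), 147)) = Add(-344, Rational(49, 41)) = Rational(-14055, 41)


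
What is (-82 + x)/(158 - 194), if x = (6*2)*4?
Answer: 17/18 ≈ 0.94444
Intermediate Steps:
x = 48 (x = 12*4 = 48)
(-82 + x)/(158 - 194) = (-82 + 48)/(158 - 194) = -34/(-36) = -34*(-1/36) = 17/18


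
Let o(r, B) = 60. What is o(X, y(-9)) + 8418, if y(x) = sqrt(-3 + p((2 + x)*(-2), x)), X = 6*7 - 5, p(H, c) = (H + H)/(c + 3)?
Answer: 8478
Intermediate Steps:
p(H, c) = 2*H/(3 + c) (p(H, c) = (2*H)/(3 + c) = 2*H/(3 + c))
X = 37 (X = 42 - 5 = 37)
y(x) = sqrt(-3 + 2*(-4 - 2*x)/(3 + x)) (y(x) = sqrt(-3 + 2*((2 + x)*(-2))/(3 + x)) = sqrt(-3 + 2*(-4 - 2*x)/(3 + x)))
o(X, y(-9)) + 8418 = 60 + 8418 = 8478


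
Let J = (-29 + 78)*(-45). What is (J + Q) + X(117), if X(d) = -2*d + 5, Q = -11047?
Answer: -13481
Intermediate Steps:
J = -2205 (J = 49*(-45) = -2205)
X(d) = 5 - 2*d
(J + Q) + X(117) = (-2205 - 11047) + (5 - 2*117) = -13252 + (5 - 234) = -13252 - 229 = -13481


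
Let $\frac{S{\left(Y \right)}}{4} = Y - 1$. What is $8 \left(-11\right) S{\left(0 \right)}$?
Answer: $352$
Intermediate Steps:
$S{\left(Y \right)} = -4 + 4 Y$ ($S{\left(Y \right)} = 4 \left(Y - 1\right) = 4 \left(-1 + Y\right) = -4 + 4 Y$)
$8 \left(-11\right) S{\left(0 \right)} = 8 \left(-11\right) \left(-4 + 4 \cdot 0\right) = - 88 \left(-4 + 0\right) = \left(-88\right) \left(-4\right) = 352$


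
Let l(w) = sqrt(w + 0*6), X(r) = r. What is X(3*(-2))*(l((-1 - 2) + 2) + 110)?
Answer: -660 - 6*I ≈ -660.0 - 6.0*I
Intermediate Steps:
l(w) = sqrt(w) (l(w) = sqrt(w + 0) = sqrt(w))
X(3*(-2))*(l((-1 - 2) + 2) + 110) = (3*(-2))*(sqrt((-1 - 2) + 2) + 110) = -6*(sqrt(-3 + 2) + 110) = -6*(sqrt(-1) + 110) = -6*(I + 110) = -6*(110 + I) = -660 - 6*I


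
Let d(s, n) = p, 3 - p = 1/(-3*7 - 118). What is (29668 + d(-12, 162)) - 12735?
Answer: 2354105/139 ≈ 16936.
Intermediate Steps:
p = 418/139 (p = 3 - 1/(-3*7 - 118) = 3 - 1/(-21 - 118) = 3 - 1/(-139) = 3 - 1*(-1/139) = 3 + 1/139 = 418/139 ≈ 3.0072)
d(s, n) = 418/139
(29668 + d(-12, 162)) - 12735 = (29668 + 418/139) - 12735 = 4124270/139 - 12735 = 2354105/139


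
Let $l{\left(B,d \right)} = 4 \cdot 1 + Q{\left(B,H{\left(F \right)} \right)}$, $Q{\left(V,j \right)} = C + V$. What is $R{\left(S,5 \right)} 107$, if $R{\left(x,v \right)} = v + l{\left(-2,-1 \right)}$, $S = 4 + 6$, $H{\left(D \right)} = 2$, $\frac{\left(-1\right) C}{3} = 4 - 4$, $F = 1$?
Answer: $749$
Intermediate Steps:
$C = 0$ ($C = - 3 \left(4 - 4\right) = \left(-3\right) 0 = 0$)
$Q{\left(V,j \right)} = V$ ($Q{\left(V,j \right)} = 0 + V = V$)
$S = 10$
$l{\left(B,d \right)} = 4 + B$ ($l{\left(B,d \right)} = 4 \cdot 1 + B = 4 + B$)
$R{\left(x,v \right)} = 2 + v$ ($R{\left(x,v \right)} = v + \left(4 - 2\right) = v + 2 = 2 + v$)
$R{\left(S,5 \right)} 107 = \left(2 + 5\right) 107 = 7 \cdot 107 = 749$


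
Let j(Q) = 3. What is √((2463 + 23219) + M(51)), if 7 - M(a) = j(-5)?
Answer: 3*√2854 ≈ 160.27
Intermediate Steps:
M(a) = 4 (M(a) = 7 - 1*3 = 7 - 3 = 4)
√((2463 + 23219) + M(51)) = √((2463 + 23219) + 4) = √(25682 + 4) = √25686 = 3*√2854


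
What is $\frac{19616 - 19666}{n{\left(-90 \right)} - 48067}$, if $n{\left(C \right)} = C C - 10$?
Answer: $\frac{50}{39977} \approx 0.0012507$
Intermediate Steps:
$n{\left(C \right)} = -10 + C^{2}$ ($n{\left(C \right)} = C^{2} - 10 = -10 + C^{2}$)
$\frac{19616 - 19666}{n{\left(-90 \right)} - 48067} = \frac{19616 - 19666}{\left(-10 + \left(-90\right)^{2}\right) - 48067} = - \frac{50}{\left(-10 + 8100\right) - 48067} = - \frac{50}{8090 - 48067} = - \frac{50}{-39977} = \left(-50\right) \left(- \frac{1}{39977}\right) = \frac{50}{39977}$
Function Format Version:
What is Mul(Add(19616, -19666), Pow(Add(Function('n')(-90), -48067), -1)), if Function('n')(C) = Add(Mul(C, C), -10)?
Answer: Rational(50, 39977) ≈ 0.0012507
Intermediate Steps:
Function('n')(C) = Add(-10, Pow(C, 2)) (Function('n')(C) = Add(Pow(C, 2), -10) = Add(-10, Pow(C, 2)))
Mul(Add(19616, -19666), Pow(Add(Function('n')(-90), -48067), -1)) = Mul(Add(19616, -19666), Pow(Add(Add(-10, Pow(-90, 2)), -48067), -1)) = Mul(-50, Pow(Add(Add(-10, 8100), -48067), -1)) = Mul(-50, Pow(Add(8090, -48067), -1)) = Mul(-50, Pow(-39977, -1)) = Mul(-50, Rational(-1, 39977)) = Rational(50, 39977)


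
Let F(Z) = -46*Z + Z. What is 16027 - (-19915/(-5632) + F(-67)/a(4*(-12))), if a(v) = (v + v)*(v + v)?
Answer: 180484613/11264 ≈ 16023.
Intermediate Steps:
F(Z) = -45*Z
a(v) = 4*v² (a(v) = (2*v)*(2*v) = 4*v²)
16027 - (-19915/(-5632) + F(-67)/a(4*(-12))) = 16027 - (-19915/(-5632) + (-45*(-67))/((4*(4*(-12))²))) = 16027 - (-19915*(-1/5632) + 3015/((4*(-48)²))) = 16027 - (19915/5632 + 3015/((4*2304))) = 16027 - (19915/5632 + 3015/9216) = 16027 - (19915/5632 + 3015*(1/9216)) = 16027 - (19915/5632 + 335/1024) = 16027 - 1*43515/11264 = 16027 - 43515/11264 = 180484613/11264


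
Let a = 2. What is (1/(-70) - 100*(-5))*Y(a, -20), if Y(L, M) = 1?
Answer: 34999/70 ≈ 499.99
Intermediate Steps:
(1/(-70) - 100*(-5))*Y(a, -20) = (1/(-70) - 100*(-5))*1 = (-1/70 + 500)*1 = (34999/70)*1 = 34999/70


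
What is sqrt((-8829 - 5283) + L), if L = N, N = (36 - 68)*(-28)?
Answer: 4*I*sqrt(826) ≈ 114.96*I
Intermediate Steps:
N = 896 (N = -32*(-28) = 896)
L = 896
sqrt((-8829 - 5283) + L) = sqrt((-8829 - 5283) + 896) = sqrt(-14112 + 896) = sqrt(-13216) = 4*I*sqrt(826)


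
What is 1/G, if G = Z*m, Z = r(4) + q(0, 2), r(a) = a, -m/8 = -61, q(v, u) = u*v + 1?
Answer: 1/2440 ≈ 0.00040984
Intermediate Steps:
q(v, u) = 1 + u*v
m = 488 (m = -8*(-61) = 488)
Z = 5 (Z = 4 + (1 + 2*0) = 4 + (1 + 0) = 4 + 1 = 5)
G = 2440 (G = 5*488 = 2440)
1/G = 1/2440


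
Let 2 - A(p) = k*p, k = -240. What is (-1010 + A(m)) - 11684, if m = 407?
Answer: 84988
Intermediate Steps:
A(p) = 2 + 240*p (A(p) = 2 - (-240)*p = 2 + 240*p)
(-1010 + A(m)) - 11684 = (-1010 + (2 + 240*407)) - 11684 = (-1010 + (2 + 97680)) - 11684 = (-1010 + 97682) - 11684 = 96672 - 11684 = 84988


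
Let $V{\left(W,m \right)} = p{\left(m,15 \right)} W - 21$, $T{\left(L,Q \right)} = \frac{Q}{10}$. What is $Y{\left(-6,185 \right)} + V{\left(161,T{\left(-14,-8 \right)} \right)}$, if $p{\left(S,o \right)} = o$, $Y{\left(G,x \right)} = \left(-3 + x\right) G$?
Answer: $1302$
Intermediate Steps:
$Y{\left(G,x \right)} = G \left(-3 + x\right)$
$T{\left(L,Q \right)} = \frac{Q}{10}$ ($T{\left(L,Q \right)} = Q \frac{1}{10} = \frac{Q}{10}$)
$V{\left(W,m \right)} = -21 + 15 W$ ($V{\left(W,m \right)} = 15 W - 21 = -21 + 15 W$)
$Y{\left(-6,185 \right)} + V{\left(161,T{\left(-14,-8 \right)} \right)} = - 6 \left(-3 + 185\right) + \left(-21 + 15 \cdot 161\right) = \left(-6\right) 182 + \left(-21 + 2415\right) = -1092 + 2394 = 1302$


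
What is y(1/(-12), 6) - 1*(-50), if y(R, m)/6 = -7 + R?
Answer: 15/2 ≈ 7.5000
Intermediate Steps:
y(R, m) = -42 + 6*R (y(R, m) = 6*(-7 + R) = -42 + 6*R)
y(1/(-12), 6) - 1*(-50) = (-42 + 6/(-12)) - 1*(-50) = (-42 + 6*(-1/12)) + 50 = (-42 - 1/2) + 50 = -85/2 + 50 = 15/2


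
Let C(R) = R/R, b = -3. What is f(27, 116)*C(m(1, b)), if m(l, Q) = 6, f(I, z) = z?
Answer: 116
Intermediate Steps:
C(R) = 1
f(27, 116)*C(m(1, b)) = 116*1 = 116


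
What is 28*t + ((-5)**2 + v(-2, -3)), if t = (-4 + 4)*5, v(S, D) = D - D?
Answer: 25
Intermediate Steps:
v(S, D) = 0
t = 0 (t = 0*5 = 0)
28*t + ((-5)**2 + v(-2, -3)) = 28*0 + ((-5)**2 + 0) = 0 + (25 + 0) = 0 + 25 = 25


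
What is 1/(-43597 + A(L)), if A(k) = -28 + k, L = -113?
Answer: -1/43738 ≈ -2.2863e-5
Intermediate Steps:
1/(-43597 + A(L)) = 1/(-43597 + (-28 - 113)) = 1/(-43597 - 141) = 1/(-43738) = -1/43738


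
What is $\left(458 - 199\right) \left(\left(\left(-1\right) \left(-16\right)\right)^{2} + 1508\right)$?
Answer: $456876$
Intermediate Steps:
$\left(458 - 199\right) \left(\left(\left(-1\right) \left(-16\right)\right)^{2} + 1508\right) = 259 \left(16^{2} + 1508\right) = 259 \left(256 + 1508\right) = 259 \cdot 1764 = 456876$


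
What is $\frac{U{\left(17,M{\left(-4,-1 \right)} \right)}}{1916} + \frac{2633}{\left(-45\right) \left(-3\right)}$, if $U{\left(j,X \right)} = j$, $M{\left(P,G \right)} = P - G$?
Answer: $\frac{5047123}{258660} \approx 19.513$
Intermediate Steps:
$\frac{U{\left(17,M{\left(-4,-1 \right)} \right)}}{1916} + \frac{2633}{\left(-45\right) \left(-3\right)} = \frac{17}{1916} + \frac{2633}{\left(-45\right) \left(-3\right)} = 17 \cdot \frac{1}{1916} + \frac{2633}{135} = \frac{17}{1916} + 2633 \cdot \frac{1}{135} = \frac{17}{1916} + \frac{2633}{135} = \frac{5047123}{258660}$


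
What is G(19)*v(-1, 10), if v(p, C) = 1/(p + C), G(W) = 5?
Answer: 5/9 ≈ 0.55556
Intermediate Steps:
v(p, C) = 1/(C + p)
G(19)*v(-1, 10) = 5/(10 - 1) = 5/9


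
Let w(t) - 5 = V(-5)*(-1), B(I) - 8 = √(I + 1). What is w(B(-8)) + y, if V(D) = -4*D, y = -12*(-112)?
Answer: 1329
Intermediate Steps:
B(I) = 8 + √(1 + I) (B(I) = 8 + √(I + 1) = 8 + √(1 + I))
y = 1344
w(t) = -15 (w(t) = 5 - 4*(-5)*(-1) = 5 + 20*(-1) = 5 - 20 = -15)
w(B(-8)) + y = -15 + 1344 = 1329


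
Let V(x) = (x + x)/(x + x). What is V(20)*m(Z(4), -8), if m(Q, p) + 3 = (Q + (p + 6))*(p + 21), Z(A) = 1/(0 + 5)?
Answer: -132/5 ≈ -26.400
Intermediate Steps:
V(x) = 1 (V(x) = (2*x)/((2*x)) = (2*x)*(1/(2*x)) = 1)
Z(A) = ⅕ (Z(A) = 1/5 = ⅕)
m(Q, p) = -3 + (21 + p)*(6 + Q + p) (m(Q, p) = -3 + (Q + (p + 6))*(p + 21) = -3 + (Q + (6 + p))*(21 + p) = -3 + (6 + Q + p)*(21 + p) = -3 + (21 + p)*(6 + Q + p))
V(20)*m(Z(4), -8) = 1*(123 + (-8)² + 21*(⅕) + 27*(-8) + (⅕)*(-8)) = 1*(123 + 64 + 21/5 - 216 - 8/5) = 1*(-132/5) = -132/5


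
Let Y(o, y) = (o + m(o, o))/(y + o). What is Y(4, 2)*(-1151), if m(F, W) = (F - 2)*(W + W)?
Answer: -11510/3 ≈ -3836.7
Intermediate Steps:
m(F, W) = 2*W*(-2 + F) (m(F, W) = (-2 + F)*(2*W) = 2*W*(-2 + F))
Y(o, y) = (o + 2*o*(-2 + o))/(o + y) (Y(o, y) = (o + 2*o*(-2 + o))/(y + o) = (o + 2*o*(-2 + o))/(o + y))
Y(4, 2)*(-1151) = (4*(-3 + 2*4)/(4 + 2))*(-1151) = (4*(-3 + 8)/6)*(-1151) = (4*(⅙)*5)*(-1151) = (10/3)*(-1151) = -11510/3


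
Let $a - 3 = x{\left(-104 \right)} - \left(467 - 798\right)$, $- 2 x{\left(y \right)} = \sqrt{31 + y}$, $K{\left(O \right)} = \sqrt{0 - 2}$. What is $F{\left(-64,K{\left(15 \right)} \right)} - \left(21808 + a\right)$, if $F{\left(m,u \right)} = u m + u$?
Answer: $-22142 + \frac{i \sqrt{73}}{2} - 63 i \sqrt{2} \approx -22142.0 - 84.823 i$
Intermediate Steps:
$K{\left(O \right)} = i \sqrt{2}$ ($K{\left(O \right)} = \sqrt{-2} = i \sqrt{2}$)
$x{\left(y \right)} = - \frac{\sqrt{31 + y}}{2}$
$F{\left(m,u \right)} = u + m u$ ($F{\left(m,u \right)} = m u + u = u + m u$)
$a = 334 - \frac{i \sqrt{73}}{2}$ ($a = 3 - \left(467 - 798 + \frac{\sqrt{31 - 104}}{2}\right) = 3 - \left(-331 + \frac{i \sqrt{73}}{2}\right) = 3 + \left(- \frac{i \sqrt{73}}{2} + 331\right) = 3 + \left(331 - \frac{i \sqrt{73}}{2}\right) = 334 - \frac{i \sqrt{73}}{2} \approx 334.0 - 4.272 i$)
$F{\left(-64,K{\left(15 \right)} \right)} - \left(21808 + a\right) = i \sqrt{2} \left(1 - 64\right) - \left(21808 + \left(334 - \frac{i \sqrt{73}}{2}\right)\right) = i \sqrt{2} \left(-63\right) - \left(22142 - \frac{i \sqrt{73}}{2}\right) = - 63 i \sqrt{2} - \left(22142 - \frac{i \sqrt{73}}{2}\right) = -22142 + \frac{i \sqrt{73}}{2} - 63 i \sqrt{2}$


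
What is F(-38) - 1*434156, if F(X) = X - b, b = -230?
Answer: -433964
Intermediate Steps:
F(X) = 230 + X (F(X) = X - 1*(-230) = X + 230 = 230 + X)
F(-38) - 1*434156 = (230 - 38) - 1*434156 = 192 - 434156 = -433964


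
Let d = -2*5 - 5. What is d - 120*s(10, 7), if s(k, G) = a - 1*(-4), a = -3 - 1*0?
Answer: -135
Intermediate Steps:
a = -3 (a = -3 + 0 = -3)
s(k, G) = 1 (s(k, G) = -3 - 1*(-4) = -3 + 4 = 1)
d = -15 (d = -10 - 5 = -15)
d - 120*s(10, 7) = -15 - 120*1 = -15 - 120 = -135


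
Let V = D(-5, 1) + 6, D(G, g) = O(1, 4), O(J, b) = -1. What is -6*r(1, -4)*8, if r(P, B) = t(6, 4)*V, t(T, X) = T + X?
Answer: -2400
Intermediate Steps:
D(G, g) = -1
V = 5 (V = -1 + 6 = 5)
r(P, B) = 50 (r(P, B) = (6 + 4)*5 = 10*5 = 50)
-6*r(1, -4)*8 = -6*50*8 = -300*8 = -2400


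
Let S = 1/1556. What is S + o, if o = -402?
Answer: -625511/1556 ≈ -402.00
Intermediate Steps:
S = 1/1556 ≈ 0.00064267
S + o = 1/1556 - 402 = -625511/1556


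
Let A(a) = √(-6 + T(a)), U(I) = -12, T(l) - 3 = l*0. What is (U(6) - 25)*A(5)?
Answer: -37*I*√3 ≈ -64.086*I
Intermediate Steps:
T(l) = 3 (T(l) = 3 + l*0 = 3 + 0 = 3)
A(a) = I*√3 (A(a) = √(-6 + 3) = √(-3) = I*√3)
(U(6) - 25)*A(5) = (-12 - 25)*(I*√3) = -37*I*√3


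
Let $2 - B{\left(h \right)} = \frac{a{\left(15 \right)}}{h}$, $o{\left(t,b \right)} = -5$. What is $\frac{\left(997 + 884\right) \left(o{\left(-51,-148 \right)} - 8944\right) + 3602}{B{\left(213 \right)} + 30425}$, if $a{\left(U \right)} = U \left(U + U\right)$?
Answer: $- \frac{1194892157}{2160167} \approx -553.15$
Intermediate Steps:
$a{\left(U \right)} = 2 U^{2}$ ($a{\left(U \right)} = U 2 U = 2 U^{2}$)
$B{\left(h \right)} = 2 - \frac{450}{h}$ ($B{\left(h \right)} = 2 - \frac{2 \cdot 15^{2}}{h} = 2 - \frac{2 \cdot 225}{h} = 2 - \frac{450}{h}$)
$\frac{\left(997 + 884\right) \left(o{\left(-51,-148 \right)} - 8944\right) + 3602}{B{\left(213 \right)} + 30425} = \frac{\left(997 + 884\right) \left(-5 - 8944\right) + 3602}{\left(2 - \frac{450}{213}\right) + 30425} = \frac{1881 \left(-8949\right) + 3602}{\left(2 - \frac{150}{71}\right) + 30425} = \frac{-16833069 + 3602}{\left(2 - \frac{150}{71}\right) + 30425} = - \frac{16829467}{- \frac{8}{71} + 30425} = - \frac{16829467}{\frac{2160167}{71}} = \left(-16829467\right) \frac{71}{2160167} = - \frac{1194892157}{2160167}$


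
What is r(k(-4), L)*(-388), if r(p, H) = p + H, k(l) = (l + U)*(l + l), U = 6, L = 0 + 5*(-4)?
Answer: 13968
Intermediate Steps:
L = -20 (L = 0 - 20 = -20)
k(l) = 2*l*(6 + l) (k(l) = (l + 6)*(l + l) = (6 + l)*(2*l) = 2*l*(6 + l))
r(p, H) = H + p
r(k(-4), L)*(-388) = (-20 + 2*(-4)*(6 - 4))*(-388) = (-20 + 2*(-4)*2)*(-388) = (-20 - 16)*(-388) = -36*(-388) = 13968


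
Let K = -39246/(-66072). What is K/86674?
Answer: 6541/954454088 ≈ 6.8531e-6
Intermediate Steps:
K = 6541/11012 (K = -39246*(-1/66072) = 6541/11012 ≈ 0.59399)
K/86674 = (6541/11012)/86674 = (6541/11012)*(1/86674) = 6541/954454088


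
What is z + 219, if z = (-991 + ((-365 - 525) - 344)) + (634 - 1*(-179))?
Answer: -1193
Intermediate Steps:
z = -1412 (z = (-991 + (-890 - 344)) + (634 + 179) = (-991 - 1234) + 813 = -2225 + 813 = -1412)
z + 219 = -1412 + 219 = -1193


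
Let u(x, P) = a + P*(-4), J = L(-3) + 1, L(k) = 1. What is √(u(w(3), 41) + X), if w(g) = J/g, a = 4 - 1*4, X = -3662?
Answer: I*√3826 ≈ 61.855*I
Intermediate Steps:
J = 2 (J = 1 + 1 = 2)
a = 0 (a = 4 - 4 = 0)
w(g) = 2/g
u(x, P) = -4*P (u(x, P) = 0 + P*(-4) = 0 - 4*P = -4*P)
√(u(w(3), 41) + X) = √(-4*41 - 3662) = √(-164 - 3662) = √(-3826) = I*√3826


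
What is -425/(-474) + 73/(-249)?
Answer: 23741/39342 ≈ 0.60345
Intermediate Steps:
-425/(-474) + 73/(-249) = -425*(-1/474) + 73*(-1/249) = 425/474 - 73/249 = 23741/39342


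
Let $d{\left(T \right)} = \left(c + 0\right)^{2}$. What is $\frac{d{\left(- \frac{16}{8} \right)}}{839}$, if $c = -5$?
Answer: $\frac{25}{839} \approx 0.029797$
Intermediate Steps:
$d{\left(T \right)} = 25$ ($d{\left(T \right)} = \left(-5 + 0\right)^{2} = \left(-5\right)^{2} = 25$)
$\frac{d{\left(- \frac{16}{8} \right)}}{839} = \frac{25}{839}$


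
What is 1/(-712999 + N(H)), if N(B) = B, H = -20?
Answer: -1/713019 ≈ -1.4025e-6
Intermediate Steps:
1/(-712999 + N(H)) = 1/(-712999 - 20) = 1/(-713019) = -1/713019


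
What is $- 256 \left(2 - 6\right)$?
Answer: $1024$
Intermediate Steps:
$- 256 \left(2 - 6\right) = \left(-256\right) \left(-4\right) = 1024$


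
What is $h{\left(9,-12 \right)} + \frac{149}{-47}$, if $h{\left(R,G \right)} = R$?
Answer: $\frac{274}{47} \approx 5.8298$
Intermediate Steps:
$h{\left(9,-12 \right)} + \frac{149}{-47} = 9 + \frac{149}{-47} = 9 + 149 \left(- \frac{1}{47}\right) = 9 - \frac{149}{47} = \frac{274}{47}$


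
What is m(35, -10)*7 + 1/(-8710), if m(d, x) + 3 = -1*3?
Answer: -365821/8710 ≈ -42.000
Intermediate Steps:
m(d, x) = -6 (m(d, x) = -3 - 1*3 = -3 - 3 = -6)
m(35, -10)*7 + 1/(-8710) = -6*7 + 1/(-8710) = -42 - 1/8710 = -365821/8710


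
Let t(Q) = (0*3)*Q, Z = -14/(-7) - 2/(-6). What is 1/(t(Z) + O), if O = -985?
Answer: -1/985 ≈ -0.0010152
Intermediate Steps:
Z = 7/3 (Z = -14*(-⅐) - 2*(-⅙) = 2 + ⅓ = 7/3 ≈ 2.3333)
t(Q) = 0 (t(Q) = 0*Q = 0)
1/(t(Z) + O) = 1/(0 - 985) = 1/(-985) = -1/985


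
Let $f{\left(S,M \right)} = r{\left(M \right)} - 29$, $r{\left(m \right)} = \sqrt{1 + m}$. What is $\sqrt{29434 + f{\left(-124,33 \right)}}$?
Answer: $\sqrt{29405 + \sqrt{34}} \approx 171.5$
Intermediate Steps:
$f{\left(S,M \right)} = -29 + \sqrt{1 + M}$ ($f{\left(S,M \right)} = \sqrt{1 + M} - 29 = -29 + \sqrt{1 + M}$)
$\sqrt{29434 + f{\left(-124,33 \right)}} = \sqrt{29434 - \left(29 - \sqrt{1 + 33}\right)} = \sqrt{29434 - \left(29 - \sqrt{34}\right)} = \sqrt{29405 + \sqrt{34}}$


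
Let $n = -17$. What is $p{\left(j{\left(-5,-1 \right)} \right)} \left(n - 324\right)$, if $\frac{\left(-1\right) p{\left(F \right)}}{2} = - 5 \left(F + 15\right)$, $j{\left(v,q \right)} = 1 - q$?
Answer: $-57970$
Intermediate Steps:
$p{\left(F \right)} = 150 + 10 F$ ($p{\left(F \right)} = - 2 \left(- 5 \left(F + 15\right)\right) = - 2 \left(- 5 \left(15 + F\right)\right) = - 2 \left(-75 - 5 F\right) = 150 + 10 F$)
$p{\left(j{\left(-5,-1 \right)} \right)} \left(n - 324\right) = \left(150 + 10 \left(1 - -1\right)\right) \left(-17 - 324\right) = \left(150 + 10 \left(1 + 1\right)\right) \left(-341\right) = \left(150 + 10 \cdot 2\right) \left(-341\right) = \left(150 + 20\right) \left(-341\right) = 170 \left(-341\right) = -57970$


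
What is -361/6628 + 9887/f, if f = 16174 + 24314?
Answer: 12728717/67088616 ≈ 0.18973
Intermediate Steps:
f = 40488
-361/6628 + 9887/f = -361/6628 + 9887/40488 = 12728717/67088616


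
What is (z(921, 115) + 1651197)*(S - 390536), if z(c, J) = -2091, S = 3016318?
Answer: 4330192850892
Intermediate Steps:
(z(921, 115) + 1651197)*(S - 390536) = (-2091 + 1651197)*(3016318 - 390536) = 1649106*2625782 = 4330192850892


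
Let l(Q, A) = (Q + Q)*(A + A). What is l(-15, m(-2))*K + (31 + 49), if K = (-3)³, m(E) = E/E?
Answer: 1700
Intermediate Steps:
m(E) = 1
l(Q, A) = 4*A*Q (l(Q, A) = (2*Q)*(2*A) = 4*A*Q)
K = -27
l(-15, m(-2))*K + (31 + 49) = (4*1*(-15))*(-27) + (31 + 49) = -60*(-27) + 80 = 1620 + 80 = 1700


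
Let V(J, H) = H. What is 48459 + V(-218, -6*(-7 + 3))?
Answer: 48483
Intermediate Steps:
48459 + V(-218, -6*(-7 + 3)) = 48459 - 6*(-7 + 3) = 48459 - 6*(-4) = 48459 + 24 = 48483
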